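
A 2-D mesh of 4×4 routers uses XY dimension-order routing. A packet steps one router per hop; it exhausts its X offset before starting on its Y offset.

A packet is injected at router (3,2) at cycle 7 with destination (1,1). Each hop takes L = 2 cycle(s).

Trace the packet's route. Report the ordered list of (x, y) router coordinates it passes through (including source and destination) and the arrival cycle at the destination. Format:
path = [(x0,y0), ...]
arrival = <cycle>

#0 — 3,2 | c7
#1 — 2,2 | c9 | W
#2 — 1,2 | c11 | W
#3 — 1,1 | c13 | S

path = [(3,2), (2,2), (1,2), (1,1)]
arrival = 13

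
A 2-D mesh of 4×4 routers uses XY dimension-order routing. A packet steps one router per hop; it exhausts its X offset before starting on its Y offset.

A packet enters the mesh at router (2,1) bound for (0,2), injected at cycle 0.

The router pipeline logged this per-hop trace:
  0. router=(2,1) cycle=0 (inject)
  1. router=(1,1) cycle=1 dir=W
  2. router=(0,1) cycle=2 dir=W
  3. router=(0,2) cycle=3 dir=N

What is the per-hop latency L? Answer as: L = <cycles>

cyc[1] − cyc[0] = 1 − 0 = 1.
One hop costs L cycles, so L = 1.

L = 1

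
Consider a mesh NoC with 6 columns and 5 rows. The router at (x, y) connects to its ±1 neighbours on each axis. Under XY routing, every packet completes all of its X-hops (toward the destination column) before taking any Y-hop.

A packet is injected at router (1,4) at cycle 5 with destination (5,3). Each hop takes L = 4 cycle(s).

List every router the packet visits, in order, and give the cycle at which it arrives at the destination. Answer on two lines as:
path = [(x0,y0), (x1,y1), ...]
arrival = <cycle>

path = [(1,4), (2,4), (3,4), (4,4), (5,4), (5,3)]
arrival = 25

[0] x=1 y=4 t=5
[1] x=2 y=4 t=9 →E
[2] x=3 y=4 t=13 →E
[3] x=4 y=4 t=17 →E
[4] x=5 y=4 t=21 →E
[5] x=5 y=3 t=25 →S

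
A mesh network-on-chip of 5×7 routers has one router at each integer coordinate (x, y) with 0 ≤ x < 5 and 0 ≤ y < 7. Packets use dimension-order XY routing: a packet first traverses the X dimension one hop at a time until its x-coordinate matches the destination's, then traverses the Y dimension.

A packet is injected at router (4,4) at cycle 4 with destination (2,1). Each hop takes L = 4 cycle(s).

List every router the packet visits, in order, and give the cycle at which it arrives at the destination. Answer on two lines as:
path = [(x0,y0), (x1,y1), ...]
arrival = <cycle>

path = [(4,4), (3,4), (2,4), (2,3), (2,2), (2,1)]
arrival = 24

[0] x=4 y=4 t=4
[1] x=3 y=4 t=8 →W
[2] x=2 y=4 t=12 →W
[3] x=2 y=3 t=16 →S
[4] x=2 y=2 t=20 →S
[5] x=2 y=1 t=24 →S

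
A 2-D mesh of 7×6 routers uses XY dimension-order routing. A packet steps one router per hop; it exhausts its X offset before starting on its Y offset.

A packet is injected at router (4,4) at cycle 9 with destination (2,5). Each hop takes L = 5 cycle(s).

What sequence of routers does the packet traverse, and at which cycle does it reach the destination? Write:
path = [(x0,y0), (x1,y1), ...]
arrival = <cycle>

t=9: at (4,4)
t=14: at (3,4) after W
t=19: at (2,4) after W
t=24: at (2,5) after N

path = [(4,4), (3,4), (2,4), (2,5)]
arrival = 24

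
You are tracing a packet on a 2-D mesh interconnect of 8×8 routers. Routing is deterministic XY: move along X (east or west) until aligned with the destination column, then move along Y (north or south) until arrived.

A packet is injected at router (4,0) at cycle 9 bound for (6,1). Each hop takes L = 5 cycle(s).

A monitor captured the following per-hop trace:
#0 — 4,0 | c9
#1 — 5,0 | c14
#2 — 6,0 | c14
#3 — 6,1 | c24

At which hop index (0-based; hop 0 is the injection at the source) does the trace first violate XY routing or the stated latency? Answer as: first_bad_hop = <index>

first_bad_hop = 2

[1] (+1,+0) / 5c ⇒ ok
[2] (+1,+0) / 0c ⇒ BAD: Δcyc=0≠L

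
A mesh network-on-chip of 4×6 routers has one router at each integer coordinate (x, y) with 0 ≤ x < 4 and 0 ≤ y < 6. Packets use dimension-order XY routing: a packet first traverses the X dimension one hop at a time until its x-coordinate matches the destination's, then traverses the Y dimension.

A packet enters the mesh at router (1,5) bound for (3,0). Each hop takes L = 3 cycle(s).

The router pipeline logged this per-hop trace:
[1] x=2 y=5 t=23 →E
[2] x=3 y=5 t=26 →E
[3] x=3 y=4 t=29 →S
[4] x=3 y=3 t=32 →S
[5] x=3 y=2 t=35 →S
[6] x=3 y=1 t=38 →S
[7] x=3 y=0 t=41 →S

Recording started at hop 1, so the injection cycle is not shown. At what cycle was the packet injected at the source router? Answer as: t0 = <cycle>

t0 = 20

Hop 1 reached at cycle 23; hop k is at t0 + k·L.
So t0 = 23 − 1·3 = 20.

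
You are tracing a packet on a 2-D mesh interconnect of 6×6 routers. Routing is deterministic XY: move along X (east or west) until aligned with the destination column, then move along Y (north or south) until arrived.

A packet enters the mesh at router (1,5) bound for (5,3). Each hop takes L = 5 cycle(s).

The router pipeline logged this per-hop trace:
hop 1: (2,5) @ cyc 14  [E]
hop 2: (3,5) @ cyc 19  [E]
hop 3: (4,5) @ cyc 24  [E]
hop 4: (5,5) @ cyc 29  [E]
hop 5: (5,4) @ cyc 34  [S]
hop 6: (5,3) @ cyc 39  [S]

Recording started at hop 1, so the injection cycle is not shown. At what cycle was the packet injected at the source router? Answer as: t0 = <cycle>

t0 = 9

At hop 1 the cycle is 14; in general cyc_k = t0 + kL.
So t0 = 14 − 1·5 = 9.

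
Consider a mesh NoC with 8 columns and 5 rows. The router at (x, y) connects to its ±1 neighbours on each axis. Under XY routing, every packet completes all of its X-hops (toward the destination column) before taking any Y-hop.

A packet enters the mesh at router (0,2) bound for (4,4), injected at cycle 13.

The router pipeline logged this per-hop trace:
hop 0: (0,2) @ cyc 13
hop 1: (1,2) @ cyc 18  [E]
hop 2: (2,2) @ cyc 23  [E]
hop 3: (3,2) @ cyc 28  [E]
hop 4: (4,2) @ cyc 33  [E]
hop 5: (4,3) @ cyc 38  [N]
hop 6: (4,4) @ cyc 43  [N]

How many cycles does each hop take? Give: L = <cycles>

Between hops 0 and 1 the cycle counter advances 18 − 13 = 5.
Each hop adds L, hence L = 5.

L = 5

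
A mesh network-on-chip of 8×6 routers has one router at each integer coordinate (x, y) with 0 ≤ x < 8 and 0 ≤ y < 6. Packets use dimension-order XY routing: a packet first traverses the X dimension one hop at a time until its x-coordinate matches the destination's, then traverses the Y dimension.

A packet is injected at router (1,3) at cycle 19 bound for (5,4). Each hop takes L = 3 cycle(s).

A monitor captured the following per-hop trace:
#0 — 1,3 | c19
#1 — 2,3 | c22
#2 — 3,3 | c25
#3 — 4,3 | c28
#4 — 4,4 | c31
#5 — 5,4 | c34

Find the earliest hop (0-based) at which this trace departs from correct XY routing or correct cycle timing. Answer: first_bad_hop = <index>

  1: Δx=+1 Δy=+0 Δt=3 [ok]
  2: Δx=+1 Δy=+0 Δt=3 [ok]
  3: Δx=+1 Δy=+0 Δt=3 [ok]
  4: Δx=+0 Δy=+1 Δt=3 [BAD: Y-move but x=4≠5]

first_bad_hop = 4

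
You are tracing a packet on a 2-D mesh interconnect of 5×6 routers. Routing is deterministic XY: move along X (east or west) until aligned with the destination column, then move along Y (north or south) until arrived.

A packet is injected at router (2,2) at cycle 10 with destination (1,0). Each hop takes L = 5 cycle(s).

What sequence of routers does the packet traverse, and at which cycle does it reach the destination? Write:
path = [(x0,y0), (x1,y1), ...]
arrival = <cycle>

hop 0: (2,2) @ cyc 10
hop 1: (1,2) @ cyc 15  [W]
hop 2: (1,1) @ cyc 20  [S]
hop 3: (1,0) @ cyc 25  [S]

path = [(2,2), (1,2), (1,1), (1,0)]
arrival = 25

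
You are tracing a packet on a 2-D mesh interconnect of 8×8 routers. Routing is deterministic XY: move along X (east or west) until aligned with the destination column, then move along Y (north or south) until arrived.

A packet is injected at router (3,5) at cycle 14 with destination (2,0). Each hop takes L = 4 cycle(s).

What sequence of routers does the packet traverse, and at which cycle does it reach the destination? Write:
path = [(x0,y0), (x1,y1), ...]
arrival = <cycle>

[0] x=3 y=5 t=14
[1] x=2 y=5 t=18 →W
[2] x=2 y=4 t=22 →S
[3] x=2 y=3 t=26 →S
[4] x=2 y=2 t=30 →S
[5] x=2 y=1 t=34 →S
[6] x=2 y=0 t=38 →S

path = [(3,5), (2,5), (2,4), (2,3), (2,2), (2,1), (2,0)]
arrival = 38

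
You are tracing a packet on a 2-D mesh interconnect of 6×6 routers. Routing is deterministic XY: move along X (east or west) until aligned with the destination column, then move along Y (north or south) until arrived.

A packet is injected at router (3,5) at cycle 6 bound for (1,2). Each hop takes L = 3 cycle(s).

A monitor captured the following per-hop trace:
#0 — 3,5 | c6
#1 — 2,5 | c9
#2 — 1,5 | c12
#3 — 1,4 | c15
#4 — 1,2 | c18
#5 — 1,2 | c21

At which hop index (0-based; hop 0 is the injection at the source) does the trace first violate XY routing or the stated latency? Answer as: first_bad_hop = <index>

first_bad_hop = 4

  1: Δx=-1 Δy=+0 Δt=3 [ok]
  2: Δx=-1 Δy=+0 Δt=3 [ok]
  3: Δx=+0 Δy=-1 Δt=3 [ok]
  4: Δx=+0 Δy=-2 Δt=3 [BAD: non-unit step]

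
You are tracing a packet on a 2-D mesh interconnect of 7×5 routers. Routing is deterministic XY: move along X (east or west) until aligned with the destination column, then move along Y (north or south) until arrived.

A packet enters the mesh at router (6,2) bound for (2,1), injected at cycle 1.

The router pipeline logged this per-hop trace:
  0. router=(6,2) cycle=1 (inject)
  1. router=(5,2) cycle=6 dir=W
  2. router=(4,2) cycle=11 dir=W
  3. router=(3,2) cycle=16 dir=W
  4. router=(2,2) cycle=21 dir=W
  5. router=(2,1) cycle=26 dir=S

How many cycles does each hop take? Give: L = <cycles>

Between hops 0 and 1 the cycle counter advances 6 − 1 = 5.
Per-hop latency L = Δcyc = 5.

L = 5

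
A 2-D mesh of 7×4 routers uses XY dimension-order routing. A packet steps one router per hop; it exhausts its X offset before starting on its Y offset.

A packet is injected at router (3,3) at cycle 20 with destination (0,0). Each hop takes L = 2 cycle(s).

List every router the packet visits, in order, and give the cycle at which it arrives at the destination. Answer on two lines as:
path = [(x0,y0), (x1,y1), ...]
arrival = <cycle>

path = [(3,3), (2,3), (1,3), (0,3), (0,2), (0,1), (0,0)]
arrival = 32

t=20: at (3,3)
t=22: at (2,3) after W
t=24: at (1,3) after W
t=26: at (0,3) after W
t=28: at (0,2) after S
t=30: at (0,1) after S
t=32: at (0,0) after S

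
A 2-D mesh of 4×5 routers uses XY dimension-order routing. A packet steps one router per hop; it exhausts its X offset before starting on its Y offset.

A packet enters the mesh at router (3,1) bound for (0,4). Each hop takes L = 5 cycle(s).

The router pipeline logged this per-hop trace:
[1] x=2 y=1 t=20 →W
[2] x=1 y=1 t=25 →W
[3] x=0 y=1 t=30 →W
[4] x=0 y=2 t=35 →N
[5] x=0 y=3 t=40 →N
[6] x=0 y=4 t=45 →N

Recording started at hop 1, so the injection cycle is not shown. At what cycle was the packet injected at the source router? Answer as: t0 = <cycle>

t0 = 15

Hop 1 reached at cycle 20; hop k is at t0 + k·L.
Therefore t0 = 20 − L = 15.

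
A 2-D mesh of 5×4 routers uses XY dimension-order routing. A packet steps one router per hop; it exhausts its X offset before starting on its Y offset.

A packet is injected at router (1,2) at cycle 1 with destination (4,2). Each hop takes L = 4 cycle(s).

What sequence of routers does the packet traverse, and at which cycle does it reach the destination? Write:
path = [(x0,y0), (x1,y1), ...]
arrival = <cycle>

src (1,2)  cyc=1
E→(2,2)  cyc=5
E→(3,2)  cyc=9
E→(4,2)  cyc=13

path = [(1,2), (2,2), (3,2), (4,2)]
arrival = 13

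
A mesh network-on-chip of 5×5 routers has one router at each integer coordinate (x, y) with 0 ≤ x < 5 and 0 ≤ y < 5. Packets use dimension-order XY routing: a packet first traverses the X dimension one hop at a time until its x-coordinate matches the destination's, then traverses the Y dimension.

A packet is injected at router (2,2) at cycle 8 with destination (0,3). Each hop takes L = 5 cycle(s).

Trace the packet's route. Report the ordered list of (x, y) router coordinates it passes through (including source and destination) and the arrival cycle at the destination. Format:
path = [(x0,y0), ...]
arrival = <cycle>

path = [(2,2), (1,2), (0,2), (0,3)]
arrival = 23

[0] x=2 y=2 t=8
[1] x=1 y=2 t=13 →W
[2] x=0 y=2 t=18 →W
[3] x=0 y=3 t=23 →N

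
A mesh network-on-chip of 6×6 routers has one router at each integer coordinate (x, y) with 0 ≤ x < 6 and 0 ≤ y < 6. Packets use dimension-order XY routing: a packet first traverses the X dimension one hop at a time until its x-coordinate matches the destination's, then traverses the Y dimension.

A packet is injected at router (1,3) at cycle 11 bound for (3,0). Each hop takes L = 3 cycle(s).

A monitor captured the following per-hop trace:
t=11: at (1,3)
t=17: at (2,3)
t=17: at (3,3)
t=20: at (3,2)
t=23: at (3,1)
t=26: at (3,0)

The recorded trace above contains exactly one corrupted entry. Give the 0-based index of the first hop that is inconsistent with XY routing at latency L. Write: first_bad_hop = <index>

first_bad_hop = 1

check 1→ d=(1,0) cyc+6: BAD: Δcyc=6≠L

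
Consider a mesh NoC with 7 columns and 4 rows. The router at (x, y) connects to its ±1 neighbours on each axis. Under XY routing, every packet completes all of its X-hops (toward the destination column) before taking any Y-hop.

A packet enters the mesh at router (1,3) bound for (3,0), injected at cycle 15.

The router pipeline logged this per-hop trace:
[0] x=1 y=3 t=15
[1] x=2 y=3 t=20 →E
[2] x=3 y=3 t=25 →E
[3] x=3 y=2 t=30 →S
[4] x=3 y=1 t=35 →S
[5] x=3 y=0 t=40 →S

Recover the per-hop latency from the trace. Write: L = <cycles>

L = 5

Between hops 0 and 1 the cycle counter advances 20 − 15 = 5.
Each hop adds L, hence L = 5.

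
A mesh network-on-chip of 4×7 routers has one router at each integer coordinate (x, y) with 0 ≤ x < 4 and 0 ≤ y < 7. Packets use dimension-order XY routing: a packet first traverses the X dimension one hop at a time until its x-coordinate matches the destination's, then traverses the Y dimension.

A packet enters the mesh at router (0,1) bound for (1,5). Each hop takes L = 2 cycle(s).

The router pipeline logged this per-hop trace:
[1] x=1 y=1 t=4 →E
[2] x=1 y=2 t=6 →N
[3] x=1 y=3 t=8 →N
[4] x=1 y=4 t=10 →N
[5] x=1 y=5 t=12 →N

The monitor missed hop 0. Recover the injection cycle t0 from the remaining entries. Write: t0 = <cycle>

t0 = 2

At hop 1 the cycle is 4; in general cyc_k = t0 + kL.
Subtract one hop: t0 = 4 − 2 = 2.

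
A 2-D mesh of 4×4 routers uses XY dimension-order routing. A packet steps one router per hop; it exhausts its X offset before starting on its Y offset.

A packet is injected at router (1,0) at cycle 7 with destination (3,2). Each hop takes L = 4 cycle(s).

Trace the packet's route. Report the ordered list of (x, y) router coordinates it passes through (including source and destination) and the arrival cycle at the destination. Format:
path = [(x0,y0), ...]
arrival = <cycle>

[0] x=1 y=0 t=7
[1] x=2 y=0 t=11 →E
[2] x=3 y=0 t=15 →E
[3] x=3 y=1 t=19 →N
[4] x=3 y=2 t=23 →N

path = [(1,0), (2,0), (3,0), (3,1), (3,2)]
arrival = 23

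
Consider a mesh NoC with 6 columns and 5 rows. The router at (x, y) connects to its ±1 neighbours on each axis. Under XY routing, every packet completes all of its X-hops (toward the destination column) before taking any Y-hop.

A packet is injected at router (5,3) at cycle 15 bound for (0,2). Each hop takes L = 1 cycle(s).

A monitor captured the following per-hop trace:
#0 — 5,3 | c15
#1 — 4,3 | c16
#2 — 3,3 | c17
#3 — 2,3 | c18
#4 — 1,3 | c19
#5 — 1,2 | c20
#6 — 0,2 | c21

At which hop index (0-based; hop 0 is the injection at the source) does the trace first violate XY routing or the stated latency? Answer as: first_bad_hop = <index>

hop 1: step (-1,+0), +1 cyc — ok
hop 2: step (-1,+0), +1 cyc — ok
hop 3: step (-1,+0), +1 cyc — ok
hop 4: step (-1,+0), +1 cyc — ok
hop 5: step (+0,-1), +1 cyc — BAD: Y-move but x=1≠0

first_bad_hop = 5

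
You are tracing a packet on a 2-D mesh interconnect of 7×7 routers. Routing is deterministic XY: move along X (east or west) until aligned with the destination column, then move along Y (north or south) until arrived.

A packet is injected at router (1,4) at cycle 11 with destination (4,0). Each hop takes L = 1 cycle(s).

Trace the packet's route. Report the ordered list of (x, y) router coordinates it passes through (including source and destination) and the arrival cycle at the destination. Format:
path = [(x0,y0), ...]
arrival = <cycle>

path = [(1,4), (2,4), (3,4), (4,4), (4,3), (4,2), (4,1), (4,0)]
arrival = 18

t=11: at (1,4)
t=12: at (2,4) after E
t=13: at (3,4) after E
t=14: at (4,4) after E
t=15: at (4,3) after S
t=16: at (4,2) after S
t=17: at (4,1) after S
t=18: at (4,0) after S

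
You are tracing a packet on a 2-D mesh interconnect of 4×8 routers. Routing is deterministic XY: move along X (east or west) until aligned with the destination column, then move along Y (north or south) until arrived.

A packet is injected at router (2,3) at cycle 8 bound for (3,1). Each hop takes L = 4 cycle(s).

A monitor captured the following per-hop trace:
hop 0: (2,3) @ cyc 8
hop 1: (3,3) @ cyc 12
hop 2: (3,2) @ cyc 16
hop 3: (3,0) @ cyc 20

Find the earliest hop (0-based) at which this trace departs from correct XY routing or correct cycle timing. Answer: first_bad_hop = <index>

first_bad_hop = 3

check 1→ d=(1,0) cyc+4: ok
check 2→ d=(0,-1) cyc+4: ok
check 3→ d=(0,-2) cyc+4: BAD: non-unit step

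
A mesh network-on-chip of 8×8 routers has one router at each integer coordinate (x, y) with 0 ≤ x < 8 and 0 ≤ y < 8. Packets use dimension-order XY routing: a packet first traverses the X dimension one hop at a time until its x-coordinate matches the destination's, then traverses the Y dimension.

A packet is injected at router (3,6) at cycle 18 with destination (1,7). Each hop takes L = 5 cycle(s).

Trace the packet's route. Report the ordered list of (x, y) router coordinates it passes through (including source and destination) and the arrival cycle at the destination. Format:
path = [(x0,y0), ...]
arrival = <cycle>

  0. router=(3,6) cycle=18 (inject)
  1. router=(2,6) cycle=23 dir=W
  2. router=(1,6) cycle=28 dir=W
  3. router=(1,7) cycle=33 dir=N

path = [(3,6), (2,6), (1,6), (1,7)]
arrival = 33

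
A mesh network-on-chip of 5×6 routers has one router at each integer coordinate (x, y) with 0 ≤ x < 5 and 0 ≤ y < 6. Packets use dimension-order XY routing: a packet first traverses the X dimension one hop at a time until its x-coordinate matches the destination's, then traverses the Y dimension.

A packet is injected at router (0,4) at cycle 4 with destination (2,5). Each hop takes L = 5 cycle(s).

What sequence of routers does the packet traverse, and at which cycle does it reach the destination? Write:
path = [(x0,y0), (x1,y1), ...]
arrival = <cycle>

[0] x=0 y=4 t=4
[1] x=1 y=4 t=9 →E
[2] x=2 y=4 t=14 →E
[3] x=2 y=5 t=19 →N

path = [(0,4), (1,4), (2,4), (2,5)]
arrival = 19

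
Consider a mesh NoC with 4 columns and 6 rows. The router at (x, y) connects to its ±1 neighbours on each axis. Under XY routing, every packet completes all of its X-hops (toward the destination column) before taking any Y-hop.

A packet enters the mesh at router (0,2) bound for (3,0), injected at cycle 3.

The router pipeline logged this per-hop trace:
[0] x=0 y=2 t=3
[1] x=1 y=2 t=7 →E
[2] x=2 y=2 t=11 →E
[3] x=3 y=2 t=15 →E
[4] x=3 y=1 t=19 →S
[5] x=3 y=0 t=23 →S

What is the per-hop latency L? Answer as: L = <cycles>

L = 4

From hop 0 (3) to hop 1 (7): +4 cycles.
Each hop adds L, hence L = 4.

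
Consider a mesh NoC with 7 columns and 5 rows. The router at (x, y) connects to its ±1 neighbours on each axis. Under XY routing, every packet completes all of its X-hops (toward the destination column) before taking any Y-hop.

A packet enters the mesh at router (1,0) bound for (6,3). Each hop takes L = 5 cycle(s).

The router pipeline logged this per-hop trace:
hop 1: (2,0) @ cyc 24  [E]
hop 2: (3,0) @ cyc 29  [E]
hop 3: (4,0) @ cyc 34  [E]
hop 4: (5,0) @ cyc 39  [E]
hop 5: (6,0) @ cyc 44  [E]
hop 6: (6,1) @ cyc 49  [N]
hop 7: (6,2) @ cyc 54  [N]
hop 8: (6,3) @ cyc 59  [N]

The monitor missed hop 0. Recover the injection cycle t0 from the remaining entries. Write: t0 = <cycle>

cyc[1] = 24 and cyc[k] = t0 + k·L for every k.
So t0 = 24 − 1·5 = 19.

t0 = 19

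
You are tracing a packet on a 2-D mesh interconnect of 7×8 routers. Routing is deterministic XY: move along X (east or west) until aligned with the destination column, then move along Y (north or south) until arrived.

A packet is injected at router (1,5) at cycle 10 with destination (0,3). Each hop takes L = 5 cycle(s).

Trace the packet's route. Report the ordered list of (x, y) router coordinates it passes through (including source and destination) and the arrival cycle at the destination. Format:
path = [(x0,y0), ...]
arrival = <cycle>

hop 0: (1,5) @ cyc 10
hop 1: (0,5) @ cyc 15  [W]
hop 2: (0,4) @ cyc 20  [S]
hop 3: (0,3) @ cyc 25  [S]

path = [(1,5), (0,5), (0,4), (0,3)]
arrival = 25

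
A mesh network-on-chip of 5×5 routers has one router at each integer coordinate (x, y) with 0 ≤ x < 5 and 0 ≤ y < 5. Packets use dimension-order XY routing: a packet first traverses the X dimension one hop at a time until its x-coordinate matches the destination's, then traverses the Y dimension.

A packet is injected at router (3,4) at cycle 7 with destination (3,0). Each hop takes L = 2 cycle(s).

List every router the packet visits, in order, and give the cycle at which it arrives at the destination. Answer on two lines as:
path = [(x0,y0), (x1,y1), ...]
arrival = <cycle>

path = [(3,4), (3,3), (3,2), (3,1), (3,0)]
arrival = 15

src (3,4)  cyc=7
S→(3,3)  cyc=9
S→(3,2)  cyc=11
S→(3,1)  cyc=13
S→(3,0)  cyc=15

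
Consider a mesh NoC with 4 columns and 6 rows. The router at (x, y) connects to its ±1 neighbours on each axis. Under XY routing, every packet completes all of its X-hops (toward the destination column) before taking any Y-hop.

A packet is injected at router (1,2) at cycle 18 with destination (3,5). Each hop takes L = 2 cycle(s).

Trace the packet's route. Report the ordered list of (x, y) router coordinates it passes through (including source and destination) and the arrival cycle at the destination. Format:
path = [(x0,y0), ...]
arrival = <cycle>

t=18: at (1,2)
t=20: at (2,2) after E
t=22: at (3,2) after E
t=24: at (3,3) after N
t=26: at (3,4) after N
t=28: at (3,5) after N

path = [(1,2), (2,2), (3,2), (3,3), (3,4), (3,5)]
arrival = 28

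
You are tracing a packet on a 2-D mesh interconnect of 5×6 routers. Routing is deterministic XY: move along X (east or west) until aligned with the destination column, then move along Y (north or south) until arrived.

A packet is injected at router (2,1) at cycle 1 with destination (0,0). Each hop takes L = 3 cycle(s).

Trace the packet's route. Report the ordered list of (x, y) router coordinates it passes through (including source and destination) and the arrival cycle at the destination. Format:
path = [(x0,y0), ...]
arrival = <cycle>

#0 — 2,1 | c1
#1 — 1,1 | c4 | W
#2 — 0,1 | c7 | W
#3 — 0,0 | c10 | S

path = [(2,1), (1,1), (0,1), (0,0)]
arrival = 10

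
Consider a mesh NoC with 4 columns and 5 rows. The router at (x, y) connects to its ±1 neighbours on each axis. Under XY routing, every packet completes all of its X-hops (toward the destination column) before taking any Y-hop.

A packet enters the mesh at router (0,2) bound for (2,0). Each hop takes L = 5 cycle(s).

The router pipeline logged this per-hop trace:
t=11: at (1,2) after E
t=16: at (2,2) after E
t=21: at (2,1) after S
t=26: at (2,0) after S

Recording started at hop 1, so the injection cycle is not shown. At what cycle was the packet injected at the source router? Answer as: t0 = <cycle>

Hop 1 reached at cycle 11; hop k is at t0 + k·L.
So t0 = 11 − 1·5 = 6.

t0 = 6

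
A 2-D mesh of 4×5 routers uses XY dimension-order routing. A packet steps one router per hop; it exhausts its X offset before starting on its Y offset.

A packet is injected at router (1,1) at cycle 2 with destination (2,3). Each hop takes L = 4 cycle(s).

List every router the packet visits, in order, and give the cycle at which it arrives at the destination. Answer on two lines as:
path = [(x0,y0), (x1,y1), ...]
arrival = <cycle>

[0] x=1 y=1 t=2
[1] x=2 y=1 t=6 →E
[2] x=2 y=2 t=10 →N
[3] x=2 y=3 t=14 →N

path = [(1,1), (2,1), (2,2), (2,3)]
arrival = 14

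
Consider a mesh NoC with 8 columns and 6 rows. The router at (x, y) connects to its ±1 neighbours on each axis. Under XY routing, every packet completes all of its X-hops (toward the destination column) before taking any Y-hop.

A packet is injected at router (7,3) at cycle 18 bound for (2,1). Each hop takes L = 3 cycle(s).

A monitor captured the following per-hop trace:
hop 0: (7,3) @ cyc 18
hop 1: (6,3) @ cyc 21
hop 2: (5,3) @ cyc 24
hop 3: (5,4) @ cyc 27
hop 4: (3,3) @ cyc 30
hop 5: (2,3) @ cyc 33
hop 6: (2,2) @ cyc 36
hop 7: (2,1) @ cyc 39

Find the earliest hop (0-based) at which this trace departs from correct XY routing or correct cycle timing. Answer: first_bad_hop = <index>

first_bad_hop = 3

[1] (-1,+0) / 3c ⇒ ok
[2] (-1,+0) / 3c ⇒ ok
[3] (+0,+1) / 3c ⇒ BAD: Y-move but x=5≠2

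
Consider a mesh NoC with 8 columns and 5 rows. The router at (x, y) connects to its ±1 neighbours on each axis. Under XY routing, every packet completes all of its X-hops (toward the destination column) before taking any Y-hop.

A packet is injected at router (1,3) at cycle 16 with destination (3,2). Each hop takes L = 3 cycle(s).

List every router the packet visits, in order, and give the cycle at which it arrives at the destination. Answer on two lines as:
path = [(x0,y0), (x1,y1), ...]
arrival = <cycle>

  0. router=(1,3) cycle=16 (inject)
  1. router=(2,3) cycle=19 dir=E
  2. router=(3,3) cycle=22 dir=E
  3. router=(3,2) cycle=25 dir=S

path = [(1,3), (2,3), (3,3), (3,2)]
arrival = 25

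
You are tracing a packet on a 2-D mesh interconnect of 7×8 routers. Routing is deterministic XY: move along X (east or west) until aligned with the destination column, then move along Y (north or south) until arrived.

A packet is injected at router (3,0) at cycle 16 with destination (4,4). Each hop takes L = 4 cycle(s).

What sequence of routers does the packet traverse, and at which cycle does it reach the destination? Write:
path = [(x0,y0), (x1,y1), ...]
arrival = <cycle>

src (3,0)  cyc=16
E→(4,0)  cyc=20
N→(4,1)  cyc=24
N→(4,2)  cyc=28
N→(4,3)  cyc=32
N→(4,4)  cyc=36

path = [(3,0), (4,0), (4,1), (4,2), (4,3), (4,4)]
arrival = 36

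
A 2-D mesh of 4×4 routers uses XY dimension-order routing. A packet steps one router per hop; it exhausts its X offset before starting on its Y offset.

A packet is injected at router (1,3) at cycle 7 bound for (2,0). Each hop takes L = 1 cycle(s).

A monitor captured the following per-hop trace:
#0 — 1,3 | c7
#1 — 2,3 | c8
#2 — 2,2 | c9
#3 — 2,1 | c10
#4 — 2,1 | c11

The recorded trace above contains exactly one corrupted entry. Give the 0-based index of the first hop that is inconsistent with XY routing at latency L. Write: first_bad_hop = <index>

first_bad_hop = 4

hop 1: step (+1,+0), +1 cyc — ok
hop 2: step (+0,-1), +1 cyc — ok
hop 3: step (+0,-1), +1 cyc — ok
hop 4: step (+0,+0), +1 cyc — BAD: non-unit step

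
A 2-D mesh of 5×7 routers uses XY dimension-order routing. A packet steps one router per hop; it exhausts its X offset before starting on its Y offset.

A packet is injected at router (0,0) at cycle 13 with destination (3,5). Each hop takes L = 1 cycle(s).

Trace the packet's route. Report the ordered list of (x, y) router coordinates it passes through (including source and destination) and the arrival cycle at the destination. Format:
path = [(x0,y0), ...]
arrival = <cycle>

path = [(0,0), (1,0), (2,0), (3,0), (3,1), (3,2), (3,3), (3,4), (3,5)]
arrival = 21

t=13: at (0,0)
t=14: at (1,0) after E
t=15: at (2,0) after E
t=16: at (3,0) after E
t=17: at (3,1) after N
t=18: at (3,2) after N
t=19: at (3,3) after N
t=20: at (3,4) after N
t=21: at (3,5) after N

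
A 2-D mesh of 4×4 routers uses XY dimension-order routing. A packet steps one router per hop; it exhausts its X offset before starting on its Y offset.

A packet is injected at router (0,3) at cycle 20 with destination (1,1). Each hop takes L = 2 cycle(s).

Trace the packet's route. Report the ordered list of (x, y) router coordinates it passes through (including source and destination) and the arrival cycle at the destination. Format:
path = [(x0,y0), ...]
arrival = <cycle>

path = [(0,3), (1,3), (1,2), (1,1)]
arrival = 26

src (0,3)  cyc=20
E→(1,3)  cyc=22
S→(1,2)  cyc=24
S→(1,1)  cyc=26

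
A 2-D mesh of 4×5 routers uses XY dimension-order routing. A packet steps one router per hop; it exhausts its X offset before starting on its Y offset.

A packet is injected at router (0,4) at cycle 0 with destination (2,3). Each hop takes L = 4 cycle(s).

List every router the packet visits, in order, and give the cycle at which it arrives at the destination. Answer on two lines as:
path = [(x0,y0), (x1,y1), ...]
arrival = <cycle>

path = [(0,4), (1,4), (2,4), (2,3)]
arrival = 12

[0] x=0 y=4 t=0
[1] x=1 y=4 t=4 →E
[2] x=2 y=4 t=8 →E
[3] x=2 y=3 t=12 →S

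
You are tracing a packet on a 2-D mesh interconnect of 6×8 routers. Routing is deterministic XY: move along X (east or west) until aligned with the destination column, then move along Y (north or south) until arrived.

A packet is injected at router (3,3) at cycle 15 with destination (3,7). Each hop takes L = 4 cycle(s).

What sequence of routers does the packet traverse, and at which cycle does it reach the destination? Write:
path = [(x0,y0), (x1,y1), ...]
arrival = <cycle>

path = [(3,3), (3,4), (3,5), (3,6), (3,7)]
arrival = 31

  0. router=(3,3) cycle=15 (inject)
  1. router=(3,4) cycle=19 dir=N
  2. router=(3,5) cycle=23 dir=N
  3. router=(3,6) cycle=27 dir=N
  4. router=(3,7) cycle=31 dir=N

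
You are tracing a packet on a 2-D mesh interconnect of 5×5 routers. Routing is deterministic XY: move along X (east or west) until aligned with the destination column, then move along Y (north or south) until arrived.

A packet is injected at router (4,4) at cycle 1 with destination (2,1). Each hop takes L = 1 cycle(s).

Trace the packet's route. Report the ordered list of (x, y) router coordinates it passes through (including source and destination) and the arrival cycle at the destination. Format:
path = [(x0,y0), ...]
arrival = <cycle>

path = [(4,4), (3,4), (2,4), (2,3), (2,2), (2,1)]
arrival = 6

  0. router=(4,4) cycle=1 (inject)
  1. router=(3,4) cycle=2 dir=W
  2. router=(2,4) cycle=3 dir=W
  3. router=(2,3) cycle=4 dir=S
  4. router=(2,2) cycle=5 dir=S
  5. router=(2,1) cycle=6 dir=S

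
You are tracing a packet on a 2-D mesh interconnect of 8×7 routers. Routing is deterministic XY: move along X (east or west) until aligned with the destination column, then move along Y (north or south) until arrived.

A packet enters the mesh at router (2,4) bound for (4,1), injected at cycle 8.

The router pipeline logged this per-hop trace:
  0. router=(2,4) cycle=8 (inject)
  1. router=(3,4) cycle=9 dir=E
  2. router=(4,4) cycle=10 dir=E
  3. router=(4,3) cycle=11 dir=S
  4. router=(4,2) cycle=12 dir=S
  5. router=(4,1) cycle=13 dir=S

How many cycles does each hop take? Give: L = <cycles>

L = 1

cyc[1] − cyc[0] = 9 − 8 = 1.
Per-hop latency L = Δcyc = 1.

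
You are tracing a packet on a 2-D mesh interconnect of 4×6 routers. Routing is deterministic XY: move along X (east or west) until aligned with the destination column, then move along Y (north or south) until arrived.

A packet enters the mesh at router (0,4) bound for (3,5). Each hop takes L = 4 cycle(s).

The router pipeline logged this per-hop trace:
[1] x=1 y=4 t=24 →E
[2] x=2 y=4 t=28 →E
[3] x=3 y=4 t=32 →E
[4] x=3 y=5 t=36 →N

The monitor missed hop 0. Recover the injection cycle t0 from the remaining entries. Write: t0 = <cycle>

t0 = 20

Hop 1 reached at cycle 24; hop k is at t0 + k·L.
t0 = cyc[1] − L = 24 − 4 = 20.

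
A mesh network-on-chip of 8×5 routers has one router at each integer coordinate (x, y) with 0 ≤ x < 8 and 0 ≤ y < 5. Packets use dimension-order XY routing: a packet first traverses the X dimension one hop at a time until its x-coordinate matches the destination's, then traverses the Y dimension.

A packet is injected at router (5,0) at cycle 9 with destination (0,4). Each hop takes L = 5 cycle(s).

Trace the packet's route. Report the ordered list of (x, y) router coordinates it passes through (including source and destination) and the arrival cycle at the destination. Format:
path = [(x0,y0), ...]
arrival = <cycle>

t=9: at (5,0)
t=14: at (4,0) after W
t=19: at (3,0) after W
t=24: at (2,0) after W
t=29: at (1,0) after W
t=34: at (0,0) after W
t=39: at (0,1) after N
t=44: at (0,2) after N
t=49: at (0,3) after N
t=54: at (0,4) after N

path = [(5,0), (4,0), (3,0), (2,0), (1,0), (0,0), (0,1), (0,2), (0,3), (0,4)]
arrival = 54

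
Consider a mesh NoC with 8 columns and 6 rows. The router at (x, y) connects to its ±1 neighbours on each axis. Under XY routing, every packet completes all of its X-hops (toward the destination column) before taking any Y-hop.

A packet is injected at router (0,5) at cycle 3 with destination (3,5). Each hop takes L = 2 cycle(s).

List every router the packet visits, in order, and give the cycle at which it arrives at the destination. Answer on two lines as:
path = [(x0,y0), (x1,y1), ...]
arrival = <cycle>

path = [(0,5), (1,5), (2,5), (3,5)]
arrival = 9

[0] x=0 y=5 t=3
[1] x=1 y=5 t=5 →E
[2] x=2 y=5 t=7 →E
[3] x=3 y=5 t=9 →E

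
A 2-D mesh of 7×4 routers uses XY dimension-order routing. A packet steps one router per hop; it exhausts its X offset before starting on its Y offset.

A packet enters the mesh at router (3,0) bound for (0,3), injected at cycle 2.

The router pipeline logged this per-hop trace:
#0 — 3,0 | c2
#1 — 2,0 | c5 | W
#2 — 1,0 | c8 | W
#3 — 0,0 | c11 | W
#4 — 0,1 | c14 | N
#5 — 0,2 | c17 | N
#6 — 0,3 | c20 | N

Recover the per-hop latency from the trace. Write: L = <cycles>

L = 3

Δcyc across hop 0→1: 5 − 2 = 3.
One hop costs L cycles, so L = 3.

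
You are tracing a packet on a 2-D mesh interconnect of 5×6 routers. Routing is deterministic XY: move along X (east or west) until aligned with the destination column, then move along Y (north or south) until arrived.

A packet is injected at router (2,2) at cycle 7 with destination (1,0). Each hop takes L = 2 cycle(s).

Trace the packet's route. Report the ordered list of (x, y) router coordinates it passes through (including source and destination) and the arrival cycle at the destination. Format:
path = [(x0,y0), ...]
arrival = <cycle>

path = [(2,2), (1,2), (1,1), (1,0)]
arrival = 13

t=7: at (2,2)
t=9: at (1,2) after W
t=11: at (1,1) after S
t=13: at (1,0) after S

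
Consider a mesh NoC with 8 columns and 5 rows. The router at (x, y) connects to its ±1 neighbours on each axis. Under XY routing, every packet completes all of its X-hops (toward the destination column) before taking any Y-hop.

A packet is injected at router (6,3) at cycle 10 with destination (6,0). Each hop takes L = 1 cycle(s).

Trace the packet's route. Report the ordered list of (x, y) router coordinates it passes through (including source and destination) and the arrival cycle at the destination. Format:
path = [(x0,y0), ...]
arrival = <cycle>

path = [(6,3), (6,2), (6,1), (6,0)]
arrival = 13

#0 — 6,3 | c10
#1 — 6,2 | c11 | S
#2 — 6,1 | c12 | S
#3 — 6,0 | c13 | S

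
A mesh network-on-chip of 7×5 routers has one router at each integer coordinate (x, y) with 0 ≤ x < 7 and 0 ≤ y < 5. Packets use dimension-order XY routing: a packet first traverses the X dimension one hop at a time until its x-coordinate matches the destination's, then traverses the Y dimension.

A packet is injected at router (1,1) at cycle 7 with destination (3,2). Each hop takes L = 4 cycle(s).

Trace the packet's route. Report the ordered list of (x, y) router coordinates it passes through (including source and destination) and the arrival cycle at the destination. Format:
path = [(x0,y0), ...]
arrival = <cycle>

[0] x=1 y=1 t=7
[1] x=2 y=1 t=11 →E
[2] x=3 y=1 t=15 →E
[3] x=3 y=2 t=19 →N

path = [(1,1), (2,1), (3,1), (3,2)]
arrival = 19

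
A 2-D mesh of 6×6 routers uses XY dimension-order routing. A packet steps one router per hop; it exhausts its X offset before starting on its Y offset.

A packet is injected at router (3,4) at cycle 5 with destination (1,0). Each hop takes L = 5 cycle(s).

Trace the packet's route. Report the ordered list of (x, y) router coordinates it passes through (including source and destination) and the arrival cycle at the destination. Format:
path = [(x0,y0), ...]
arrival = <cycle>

path = [(3,4), (2,4), (1,4), (1,3), (1,2), (1,1), (1,0)]
arrival = 35

  0. router=(3,4) cycle=5 (inject)
  1. router=(2,4) cycle=10 dir=W
  2. router=(1,4) cycle=15 dir=W
  3. router=(1,3) cycle=20 dir=S
  4. router=(1,2) cycle=25 dir=S
  5. router=(1,1) cycle=30 dir=S
  6. router=(1,0) cycle=35 dir=S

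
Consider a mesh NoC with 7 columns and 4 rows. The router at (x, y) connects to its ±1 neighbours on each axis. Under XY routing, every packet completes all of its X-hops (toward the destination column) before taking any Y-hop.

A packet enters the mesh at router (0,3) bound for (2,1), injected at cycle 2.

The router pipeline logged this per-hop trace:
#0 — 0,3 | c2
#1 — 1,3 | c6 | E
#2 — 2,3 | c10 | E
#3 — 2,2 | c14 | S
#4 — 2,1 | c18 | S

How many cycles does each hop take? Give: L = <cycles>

L = 4

Between hops 0 and 1 the cycle counter advances 6 − 2 = 4.
One hop costs L cycles, so L = 4.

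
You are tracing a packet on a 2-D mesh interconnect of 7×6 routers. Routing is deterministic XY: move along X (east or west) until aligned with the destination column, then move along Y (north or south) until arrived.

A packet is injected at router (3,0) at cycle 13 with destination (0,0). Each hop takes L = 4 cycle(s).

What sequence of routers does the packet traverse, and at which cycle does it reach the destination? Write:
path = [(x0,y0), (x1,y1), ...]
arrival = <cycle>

src (3,0)  cyc=13
W→(2,0)  cyc=17
W→(1,0)  cyc=21
W→(0,0)  cyc=25

path = [(3,0), (2,0), (1,0), (0,0)]
arrival = 25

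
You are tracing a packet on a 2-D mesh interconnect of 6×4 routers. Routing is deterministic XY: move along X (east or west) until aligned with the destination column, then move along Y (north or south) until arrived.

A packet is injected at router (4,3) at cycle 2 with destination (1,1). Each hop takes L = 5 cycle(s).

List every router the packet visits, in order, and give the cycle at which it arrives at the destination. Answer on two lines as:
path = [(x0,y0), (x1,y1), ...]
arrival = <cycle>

path = [(4,3), (3,3), (2,3), (1,3), (1,2), (1,1)]
arrival = 27

t=2: at (4,3)
t=7: at (3,3) after W
t=12: at (2,3) after W
t=17: at (1,3) after W
t=22: at (1,2) after S
t=27: at (1,1) after S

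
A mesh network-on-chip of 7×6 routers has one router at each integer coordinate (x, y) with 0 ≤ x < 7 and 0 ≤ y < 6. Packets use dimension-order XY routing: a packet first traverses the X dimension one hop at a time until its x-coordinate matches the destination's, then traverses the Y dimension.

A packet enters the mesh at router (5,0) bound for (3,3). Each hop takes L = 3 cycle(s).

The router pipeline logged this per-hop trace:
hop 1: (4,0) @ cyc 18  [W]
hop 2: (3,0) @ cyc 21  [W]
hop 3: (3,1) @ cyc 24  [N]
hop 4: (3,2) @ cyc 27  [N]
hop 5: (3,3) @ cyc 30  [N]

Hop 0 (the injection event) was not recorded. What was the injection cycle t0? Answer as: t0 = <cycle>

t0 = 15

The first recorded entry is hop 1 at cycle 18.
So t0 = 18 − 1·3 = 15.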